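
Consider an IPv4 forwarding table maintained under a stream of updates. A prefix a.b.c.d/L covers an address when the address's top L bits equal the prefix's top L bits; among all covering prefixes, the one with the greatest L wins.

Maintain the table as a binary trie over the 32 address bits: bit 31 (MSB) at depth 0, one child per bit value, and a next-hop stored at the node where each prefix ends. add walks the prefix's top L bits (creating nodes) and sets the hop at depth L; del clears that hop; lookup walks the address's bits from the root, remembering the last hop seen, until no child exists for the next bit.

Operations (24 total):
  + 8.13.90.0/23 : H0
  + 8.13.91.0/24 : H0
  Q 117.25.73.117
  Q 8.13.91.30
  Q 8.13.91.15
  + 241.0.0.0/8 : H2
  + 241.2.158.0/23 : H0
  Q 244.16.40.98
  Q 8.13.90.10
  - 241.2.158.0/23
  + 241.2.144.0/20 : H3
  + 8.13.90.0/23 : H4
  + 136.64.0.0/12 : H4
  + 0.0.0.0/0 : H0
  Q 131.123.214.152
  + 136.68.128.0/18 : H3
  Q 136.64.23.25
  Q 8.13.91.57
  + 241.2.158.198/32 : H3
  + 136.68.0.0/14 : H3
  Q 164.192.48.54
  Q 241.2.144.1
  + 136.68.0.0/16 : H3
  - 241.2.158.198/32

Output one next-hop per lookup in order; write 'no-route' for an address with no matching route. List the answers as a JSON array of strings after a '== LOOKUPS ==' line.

Apply in order:
  add 8.13.90.0/23 -> H0 at depth 23
  add 8.13.91.0/24 -> H0 at depth 24
  Q 117.25.73.117: descend 0 ; hops seen [∅] ; pick no-route
  Q 8.13.91.30: descend 000010000000110101011011 ; hops seen [H0,H0] ; pick H0
  Q 8.13.91.15: descend 000010000000110101011011 ; hops seen [H0,H0] ; pick H0
  add 241.0.0.0/8 -> H2 at depth 8
  add 241.2.158.0/23 -> H0 at depth 23
  Q 244.16.40.98: descend 11110 ; hops seen [∅] ; pick no-route
  Q 8.13.90.10: descend 00001000000011010101101 ; hops seen [H0] ; pick H0
  del 241.2.158.0/23 (clear depth 23)
  add 241.2.144.0/20 -> H3 at depth 20
  add 8.13.90.0/23 -> H4 at depth 23
  add 136.64.0.0/12 -> H4 at depth 12
  add 0.0.0.0/0 -> H0 at depth 0
  Q 131.123.214.152: descend 1000 ; hops seen [H0] ; pick H0
  add 136.68.128.0/18 -> H3 at depth 18
  Q 136.64.23.25: descend 1000100001000 ; hops seen [H0,H4] ; pick H4
  Q 8.13.91.57: descend 000010000000110101011011 ; hops seen [H0,H4,H0] ; pick H0
  add 241.2.158.198/32 -> H3 at depth 32
  add 136.68.0.0/14 -> H3 at depth 14
  Q 164.192.48.54: descend 10 ; hops seen [H0] ; pick H0
  Q 241.2.144.1: descend 11110001000000101001 ; hops seen [H0,H2,H3] ; pick H3
  add 136.68.0.0/16 -> H3 at depth 16
  del 241.2.158.198/32 (clear depth 32)

== LOOKUPS ==
["no-route","H0","H0","no-route","H0","H0","H4","H0","H0","H3"]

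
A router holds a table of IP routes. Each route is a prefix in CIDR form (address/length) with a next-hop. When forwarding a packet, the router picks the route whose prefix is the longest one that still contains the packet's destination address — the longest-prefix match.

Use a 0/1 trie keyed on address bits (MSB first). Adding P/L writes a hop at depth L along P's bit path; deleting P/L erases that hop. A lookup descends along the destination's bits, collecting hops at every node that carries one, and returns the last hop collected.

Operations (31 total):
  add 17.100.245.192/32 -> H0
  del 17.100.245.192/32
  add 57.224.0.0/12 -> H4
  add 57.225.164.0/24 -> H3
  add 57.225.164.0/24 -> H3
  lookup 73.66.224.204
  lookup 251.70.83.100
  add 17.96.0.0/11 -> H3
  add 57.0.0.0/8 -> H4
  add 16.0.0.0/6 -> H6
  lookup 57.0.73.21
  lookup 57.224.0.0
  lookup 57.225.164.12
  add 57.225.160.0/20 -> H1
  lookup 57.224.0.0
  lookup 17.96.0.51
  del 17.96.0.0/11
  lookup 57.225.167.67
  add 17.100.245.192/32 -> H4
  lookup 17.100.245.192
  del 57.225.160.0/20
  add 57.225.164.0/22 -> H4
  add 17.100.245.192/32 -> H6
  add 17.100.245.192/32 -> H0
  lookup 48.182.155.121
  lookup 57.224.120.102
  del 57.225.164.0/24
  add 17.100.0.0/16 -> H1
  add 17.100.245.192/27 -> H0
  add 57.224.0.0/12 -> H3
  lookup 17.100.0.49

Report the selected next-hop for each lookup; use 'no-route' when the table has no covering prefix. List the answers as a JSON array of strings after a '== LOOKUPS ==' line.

Apply in order:
  + 17.100.245.192/32 (H0) depth=32
  - 17.100.245.192/32 clear@32
  + 57.224.0.0/12 (H4) depth=12
  + 57.225.164.0/24 (H3) depth=24
  + 57.225.164.0/24 (H3) depth=24
  Q 73.66.224.204: descend 0 ; hops seen [∅] ; pick no-route
  Q 251.70.83.100: descend ε ; hops seen [∅] ; pick no-route
  + 17.96.0.0/11 (H3) depth=11
  + 57.0.0.0/8 (H4) depth=8
  + 16.0.0.0/6 (H6) depth=6
  Q 57.0.73.21: descend 00111001 ; hops seen [H4] ; pick H4
  Q 57.224.0.0: descend 001110011110000 ; hops seen [H4,H4] ; pick H4
  Q 57.225.164.12: descend 001110011110000110100100 ; hops seen [H4,H4,H3] ; pick H3
  + 57.225.160.0/20 (H1) depth=20
  Q 57.224.0.0: descend 001110011110000 ; hops seen [H4,H4] ; pick H4
  Q 17.96.0.51: descend 0001000101100 ; hops seen [H6,H3] ; pick H3
  - 17.96.0.0/11 clear@11
  Q 57.225.167.67: descend 0011100111100001101001 ; hops seen [H4,H4,H1] ; pick H1
  + 17.100.245.192/32 (H4) depth=32
  Q 17.100.245.192: descend 00010001011001001111010111000000 ; hops seen [H6,H4] ; pick H4
  - 57.225.160.0/20 clear@20
  + 57.225.164.0/22 (H4) depth=22
  + 17.100.245.192/32 (H6) depth=32
  + 17.100.245.192/32 (H0) depth=32
  Q 48.182.155.121: descend 0011 ; hops seen [∅] ; pick no-route
  Q 57.224.120.102: descend 001110011110000 ; hops seen [H4,H4] ; pick H4
  - 57.225.164.0/24 clear@24
  + 17.100.0.0/16 (H1) depth=16
  + 17.100.245.192/27 (H0) depth=27
  + 57.224.0.0/12 (H3) depth=12
  Q 17.100.0.49: descend 0001000101100100 ; hops seen [H6,H1] ; pick H1

== LOOKUPS ==
["no-route","no-route","H4","H4","H3","H4","H3","H1","H4","no-route","H4","H1"]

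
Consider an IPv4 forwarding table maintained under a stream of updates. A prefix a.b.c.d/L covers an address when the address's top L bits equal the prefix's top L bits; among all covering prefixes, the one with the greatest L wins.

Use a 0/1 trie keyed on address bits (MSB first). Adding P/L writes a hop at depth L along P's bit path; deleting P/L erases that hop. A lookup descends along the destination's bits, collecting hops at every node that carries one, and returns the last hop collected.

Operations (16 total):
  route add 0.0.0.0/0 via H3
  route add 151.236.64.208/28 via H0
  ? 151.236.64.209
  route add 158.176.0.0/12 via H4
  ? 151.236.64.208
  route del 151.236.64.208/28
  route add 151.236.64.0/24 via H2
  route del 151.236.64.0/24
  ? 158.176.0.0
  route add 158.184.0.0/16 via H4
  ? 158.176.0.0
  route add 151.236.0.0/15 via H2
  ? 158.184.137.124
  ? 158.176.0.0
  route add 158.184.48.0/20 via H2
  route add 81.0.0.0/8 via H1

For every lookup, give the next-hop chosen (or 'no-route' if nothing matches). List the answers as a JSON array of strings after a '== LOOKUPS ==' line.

Trace:
  + 0.0.0.0/0 (H3) depth=0
  + 151.236.64.208/28 (H0) depth=28
  lookup 151.236.64.209: bits 1001011111101100010000001101 walk d0:H3→d1:-→d2:-→d3:-→d4:-→d5:-→d6:-→d7:-→d8:-→d9:-→d10:-→d11:-→d12:-→d13:-→d14:-→d15:-→d16:-→d17:-→d18:-→d19:-→d20:-→d21:-→d22:-→d23:-→d24:-→d25:-→d26:-→d27:-→d28:H0 -> H0
  + 158.176.0.0/12 (H4) depth=12
  lookup 151.236.64.208: bits 1001011111101100010000001101 walk d0:H3→d1:-→d2:-→d3:-→d4:-→d5:-→d6:-→d7:-→d8:-→d9:-→d10:-→d11:-→d12:-→d13:-→d14:-→d15:-→d16:-→d17:-→d18:-→d19:-→d20:-→d21:-→d22:-→d23:-→d24:-→d25:-→d26:-→d27:-→d28:H0 -> H0
  del 151.236.64.208/28 (clear depth 28)
  + 151.236.64.0/24 (H2) depth=24
  del 151.236.64.0/24 (clear depth 24)
  lookup 158.176.0.0: bits 100111101011 walk d0:H3→d1:-→d2:-→d3:-→d4:-→d5:-→d6:-→d7:-→d8:-→d9:-→d10:-→d11:-→d12:H4 -> H4
  + 158.184.0.0/16 (H4) depth=16
  lookup 158.176.0.0: bits 100111101011 walk d0:H3→d1:-→d2:-→d3:-→d4:-→d5:-→d6:-→d7:-→d8:-→d9:-→d10:-→d11:-→d12:H4 -> H4
  + 151.236.0.0/15 (H2) depth=15
  lookup 158.184.137.124: bits 1001111010111000 walk d0:H3→d1:-→d2:-→d3:-→d4:-→d5:-→d6:-→d7:-→d8:-→d9:-→d10:-→d11:-→d12:H4→d13:-→d14:-→d15:-→d16:H4 -> H4
  lookup 158.176.0.0: bits 100111101011 walk d0:H3→d1:-→d2:-→d3:-→d4:-→d5:-→d6:-→d7:-→d8:-→d9:-→d10:-→d11:-→d12:H4 -> H4
  + 158.184.48.0/20 (H2) depth=20
  + 81.0.0.0/8 (H1) depth=8

== LOOKUPS ==
["H0","H0","H4","H4","H4","H4"]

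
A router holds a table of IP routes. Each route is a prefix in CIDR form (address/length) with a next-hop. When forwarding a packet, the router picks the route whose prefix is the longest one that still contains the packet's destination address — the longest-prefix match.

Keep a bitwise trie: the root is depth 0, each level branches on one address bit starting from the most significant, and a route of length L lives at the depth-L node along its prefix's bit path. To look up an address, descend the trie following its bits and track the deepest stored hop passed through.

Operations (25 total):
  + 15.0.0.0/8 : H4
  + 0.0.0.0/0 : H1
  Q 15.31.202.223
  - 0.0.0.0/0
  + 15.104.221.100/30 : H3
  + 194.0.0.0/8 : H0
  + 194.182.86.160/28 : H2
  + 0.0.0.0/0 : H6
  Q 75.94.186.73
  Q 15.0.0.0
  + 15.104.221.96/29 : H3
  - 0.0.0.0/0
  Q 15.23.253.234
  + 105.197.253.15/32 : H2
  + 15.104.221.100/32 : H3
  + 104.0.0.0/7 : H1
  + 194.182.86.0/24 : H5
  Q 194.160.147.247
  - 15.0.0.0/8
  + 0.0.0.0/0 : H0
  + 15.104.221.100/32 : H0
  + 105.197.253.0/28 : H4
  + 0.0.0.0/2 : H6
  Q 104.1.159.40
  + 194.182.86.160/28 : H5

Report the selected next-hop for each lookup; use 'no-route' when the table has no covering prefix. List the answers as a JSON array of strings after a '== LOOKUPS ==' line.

Process each operation:
  + 15.0.0.0/8 (H4) depth=8
  + 0.0.0.0/0 (H1) depth=0
  lookup 15.31.202.223: bits 00001111 walk d0:H1→d1:-→d2:-→d3:-→d4:-→d5:-→d6:-→d7:-→d8:H4 -> H4
  - 0.0.0.0/0 clear@0
  + 15.104.221.100/30 (H3) depth=30
  + 194.0.0.0/8 (H0) depth=8
  + 194.182.86.160/28 (H2) depth=28
  + 0.0.0.0/0 (H6) depth=0
  lookup 75.94.186.73: bits 0 walk d0:H6→d1:- -> H6
  lookup 15.0.0.0: bits 000011110 walk d0:H6→d1:-→d2:-→d3:-→d4:-→d5:-→d6:-→d7:-→d8:H4→d9:- -> H4
  + 15.104.221.96/29 (H3) depth=29
  - 0.0.0.0/0 clear@0
  lookup 15.23.253.234: bits 000011110 walk d0:-→d1:-→d2:-→d3:-→d4:-→d5:-→d6:-→d7:-→d8:H4→d9:- -> H4
  + 105.197.253.15/32 (H2) depth=32
  + 15.104.221.100/32 (H3) depth=32
  + 104.0.0.0/7 (H1) depth=7
  + 194.182.86.0/24 (H5) depth=24
  lookup 194.160.147.247: bits 11000010101 walk d0:-→d1:-→d2:-→d3:-→d4:-→d5:-→d6:-→d7:-→d8:H0→d9:-→d10:-→d11:- -> H0
  - 15.0.0.0/8 clear@8
  + 0.0.0.0/0 (H0) depth=0
  + 15.104.221.100/32 (H0) depth=32
  + 105.197.253.0/28 (H4) depth=28
  + 0.0.0.0/2 (H6) depth=2
  lookup 104.1.159.40: bits 0110100 walk d0:H0→d1:-→d2:-→d3:-→d4:-→d5:-→d6:-→d7:H1 -> H1
  + 194.182.86.160/28 (H5) depth=28

== LOOKUPS ==
["H4","H6","H4","H4","H0","H1"]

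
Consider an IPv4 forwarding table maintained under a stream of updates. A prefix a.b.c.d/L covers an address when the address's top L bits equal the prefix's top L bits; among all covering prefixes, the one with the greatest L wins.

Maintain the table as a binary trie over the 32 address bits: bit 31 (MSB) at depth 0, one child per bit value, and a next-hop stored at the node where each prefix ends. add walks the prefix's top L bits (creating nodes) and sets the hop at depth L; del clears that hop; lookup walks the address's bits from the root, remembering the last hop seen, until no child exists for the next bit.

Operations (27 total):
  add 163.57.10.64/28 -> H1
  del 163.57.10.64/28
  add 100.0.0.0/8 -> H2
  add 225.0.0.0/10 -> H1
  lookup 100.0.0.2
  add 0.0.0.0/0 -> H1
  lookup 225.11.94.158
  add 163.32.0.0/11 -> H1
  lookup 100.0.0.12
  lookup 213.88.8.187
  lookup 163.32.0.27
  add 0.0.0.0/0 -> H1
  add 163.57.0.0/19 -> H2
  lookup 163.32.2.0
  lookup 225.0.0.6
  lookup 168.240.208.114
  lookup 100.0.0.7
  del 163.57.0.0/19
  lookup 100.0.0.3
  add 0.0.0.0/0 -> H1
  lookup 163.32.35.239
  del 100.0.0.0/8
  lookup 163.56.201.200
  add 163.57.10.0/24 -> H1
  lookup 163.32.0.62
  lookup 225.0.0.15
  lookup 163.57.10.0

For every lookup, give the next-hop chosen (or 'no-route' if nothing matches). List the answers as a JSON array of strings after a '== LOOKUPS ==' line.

Process each operation:
  add 163.57.10.64/28 -> H1 at depth 28
  del 163.57.10.64/28 (clear depth 28)
  add 100.0.0.0/8 -> H2 at depth 8
  add 225.0.0.0/10 -> H1 at depth 10
  Q 100.0.0.2: descend 01100100 ; hops seen [H2] ; pick H2
  add 0.0.0.0/0 -> H1 at depth 0
  Q 225.11.94.158: descend 1110000100 ; hops seen [H1,H1] ; pick H1
  add 163.32.0.0/11 -> H1 at depth 11
  Q 100.0.0.12: descend 01100100 ; hops seen [H1,H2] ; pick H2
  Q 213.88.8.187: descend 11 ; hops seen [H1] ; pick H1
  Q 163.32.0.27: descend 10100011001 ; hops seen [H1,H1] ; pick H1
  add 0.0.0.0/0 -> H1 at depth 0
  add 163.57.0.0/19 -> H2 at depth 19
  Q 163.32.2.0: descend 10100011001 ; hops seen [H1,H1] ; pick H1
  Q 225.0.0.6: descend 1110000100 ; hops seen [H1,H1] ; pick H1
  Q 168.240.208.114: descend 1010 ; hops seen [H1] ; pick H1
  Q 100.0.0.7: descend 01100100 ; hops seen [H1,H2] ; pick H2
  del 163.57.0.0/19 (clear depth 19)
  Q 100.0.0.3: descend 01100100 ; hops seen [H1,H2] ; pick H2
  add 0.0.0.0/0 -> H1 at depth 0
  Q 163.32.35.239: descend 10100011001 ; hops seen [H1,H1] ; pick H1
  del 100.0.0.0/8 (clear depth 8)
  Q 163.56.201.200: descend 101000110011100 ; hops seen [H1,H1] ; pick H1
  add 163.57.10.0/24 -> H1 at depth 24
  Q 163.32.0.62: descend 10100011001 ; hops seen [H1,H1] ; pick H1
  Q 225.0.0.15: descend 1110000100 ; hops seen [H1,H1] ; pick H1
  Q 163.57.10.0: descend 1010001100111001000010100 ; hops seen [H1,H1,H1] ; pick H1

== LOOKUPS ==
["H2","H1","H2","H1","H1","H1","H1","H1","H2","H2","H1","H1","H1","H1","H1"]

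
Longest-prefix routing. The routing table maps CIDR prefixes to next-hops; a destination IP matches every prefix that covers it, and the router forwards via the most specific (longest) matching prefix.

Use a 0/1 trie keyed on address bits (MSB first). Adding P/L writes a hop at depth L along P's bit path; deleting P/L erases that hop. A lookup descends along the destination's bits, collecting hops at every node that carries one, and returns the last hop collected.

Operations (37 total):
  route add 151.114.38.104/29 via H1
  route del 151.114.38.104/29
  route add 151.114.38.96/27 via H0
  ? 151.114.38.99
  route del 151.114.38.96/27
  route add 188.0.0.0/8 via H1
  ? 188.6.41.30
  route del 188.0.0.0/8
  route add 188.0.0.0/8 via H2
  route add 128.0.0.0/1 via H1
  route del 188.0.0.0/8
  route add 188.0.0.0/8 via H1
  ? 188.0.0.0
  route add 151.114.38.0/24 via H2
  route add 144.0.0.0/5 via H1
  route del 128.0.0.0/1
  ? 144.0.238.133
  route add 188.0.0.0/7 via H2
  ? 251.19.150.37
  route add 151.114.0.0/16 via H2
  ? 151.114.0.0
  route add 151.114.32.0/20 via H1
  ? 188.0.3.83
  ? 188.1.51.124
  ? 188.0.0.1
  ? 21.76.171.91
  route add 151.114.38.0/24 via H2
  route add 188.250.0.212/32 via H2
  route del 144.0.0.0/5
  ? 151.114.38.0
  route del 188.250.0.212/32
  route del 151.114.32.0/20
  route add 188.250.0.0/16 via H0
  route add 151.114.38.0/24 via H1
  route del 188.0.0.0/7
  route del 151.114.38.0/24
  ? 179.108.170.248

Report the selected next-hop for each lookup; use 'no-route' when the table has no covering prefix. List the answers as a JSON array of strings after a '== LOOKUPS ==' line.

Apply in order:
  add 151.114.38.104/29 -> H1 at depth 29
  - 151.114.38.104/29 clear@29
  add 151.114.38.96/27 -> H0 at depth 27
  ? 151.114.38.99  path d0:-→d1:-→d2:-→d3:-→d4:-→d5:-→d6:-→d7:-→d8:-→d9:-→d10:-→d11:-→d12:-→d13:-→d14:-→d15:-→d16:-→d17:-→d18:-→d19:-→d20:-→d21:-→d22:-→d23:-→d24:-→d25:-→d26:-→d27:H0→d28:-  best=H0
  - 151.114.38.96/27 clear@27
  add 188.0.0.0/8 -> H1 at depth 8
  ? 188.6.41.30  path d0:-→d1:-→d2:-→d3:-→d4:-→d5:-→d6:-→d7:-→d8:H1  best=H1
  - 188.0.0.0/8 clear@8
  add 188.0.0.0/8 -> H2 at depth 8
  add 128.0.0.0/1 -> H1 at depth 1
  - 188.0.0.0/8 clear@8
  add 188.0.0.0/8 -> H1 at depth 8
  ? 188.0.0.0  path d0:-→d1:H1→d2:-→d3:-→d4:-→d5:-→d6:-→d7:-→d8:H1  best=H1
  add 151.114.38.0/24 -> H2 at depth 24
  add 144.0.0.0/5 -> H1 at depth 5
  - 128.0.0.0/1 clear@1
  ? 144.0.238.133  path d0:-→d1:-→d2:-→d3:-→d4:-→d5:H1  best=H1
  add 188.0.0.0/7 -> H2 at depth 7
  ? 251.19.150.37  path d0:-→d1:-  best=no-route
  add 151.114.0.0/16 -> H2 at depth 16
  ? 151.114.0.0  path d0:-→d1:-→d2:-→d3:-→d4:-→d5:H1→d6:-→d7:-→d8:-→d9:-→d10:-→d11:-→d12:-→d13:-→d14:-→d15:-→d16:H2→d17:-→d18:-  best=H2
  add 151.114.32.0/20 -> H1 at depth 20
  ? 188.0.3.83  path d0:-→d1:-→d2:-→d3:-→d4:-→d5:-→d6:-→d7:H2→d8:H1  best=H1
  ? 188.1.51.124  path d0:-→d1:-→d2:-→d3:-→d4:-→d5:-→d6:-→d7:H2→d8:H1  best=H1
  ? 188.0.0.1  path d0:-→d1:-→d2:-→d3:-→d4:-→d5:-→d6:-→d7:H2→d8:H1  best=H1
  ? 21.76.171.91  path d0:-  best=no-route
  add 151.114.38.0/24 -> H2 at depth 24
  add 188.250.0.212/32 -> H2 at depth 32
  - 144.0.0.0/5 clear@5
  ? 151.114.38.0  path d0:-→d1:-→d2:-→d3:-→d4:-→d5:-→d6:-→d7:-→d8:-→d9:-→d10:-→d11:-→d12:-→d13:-→d14:-→d15:-→d16:H2→d17:-→d18:-→d19:-→d20:H1→d21:-→d22:-→d23:-→d24:H2→d25:-  best=H2
  - 188.250.0.212/32 clear@32
  - 151.114.32.0/20 clear@20
  add 188.250.0.0/16 -> H0 at depth 16
  add 151.114.38.0/24 -> H1 at depth 24
  - 188.0.0.0/7 clear@7
  - 151.114.38.0/24 clear@24
  ? 179.108.170.248  path d0:-→d1:-→d2:-→d3:-→d4:-  best=no-route

== LOOKUPS ==
["H0","H1","H1","H1","no-route","H2","H1","H1","H1","no-route","H2","no-route"]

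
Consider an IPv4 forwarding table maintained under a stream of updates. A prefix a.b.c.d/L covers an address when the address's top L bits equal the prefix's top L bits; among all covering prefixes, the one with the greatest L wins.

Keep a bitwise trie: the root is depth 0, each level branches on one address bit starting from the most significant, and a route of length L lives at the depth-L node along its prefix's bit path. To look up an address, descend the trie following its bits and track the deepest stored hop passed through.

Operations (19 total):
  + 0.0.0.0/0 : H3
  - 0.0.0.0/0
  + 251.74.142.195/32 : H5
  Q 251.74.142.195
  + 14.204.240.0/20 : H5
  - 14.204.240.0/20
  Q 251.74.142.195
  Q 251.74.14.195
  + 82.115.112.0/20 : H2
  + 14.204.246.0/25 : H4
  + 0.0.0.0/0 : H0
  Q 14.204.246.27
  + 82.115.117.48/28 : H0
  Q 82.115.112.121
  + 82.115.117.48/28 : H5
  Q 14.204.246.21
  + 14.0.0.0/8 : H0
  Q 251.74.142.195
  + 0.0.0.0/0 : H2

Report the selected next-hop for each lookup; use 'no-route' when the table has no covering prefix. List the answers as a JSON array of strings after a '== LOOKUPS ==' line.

Apply in order:
  add 0.0.0.0/0 -> H3 at depth 0
  - 0.0.0.0/0 clear@0
  add 251.74.142.195/32 -> H5 at depth 32
  lookup 251.74.142.195: bits 11111011010010101000111011000011 walk d0:-→d1:-→d2:-→d3:-→d4:-→d5:-→d6:-→d7:-→d8:-→d9:-→d10:-→d11:-→d12:-→d13:-→d14:-→d15:-→d16:-→d17:-→d18:-→d19:-→d20:-→d21:-→d22:-→d23:-→d24:-→d25:-→d26:-→d27:-→d28:-→d29:-→d30:-→d31:-→d32:H5 -> H5
  add 14.204.240.0/20 -> H5 at depth 20
  - 14.204.240.0/20 clear@20
  lookup 251.74.142.195: bits 11111011010010101000111011000011 walk d0:-→d1:-→d2:-→d3:-→d4:-→d5:-→d6:-→d7:-→d8:-→d9:-→d10:-→d11:-→d12:-→d13:-→d14:-→d15:-→d16:-→d17:-→d18:-→d19:-→d20:-→d21:-→d22:-→d23:-→d24:-→d25:-→d26:-→d27:-→d28:-→d29:-→d30:-→d31:-→d32:H5 -> H5
  lookup 251.74.14.195: bits 1111101101001010 walk d0:-→d1:-→d2:-→d3:-→d4:-→d5:-→d6:-→d7:-→d8:-→d9:-→d10:-→d11:-→d12:-→d13:-→d14:-→d15:-→d16:- -> no-route
  add 82.115.112.0/20 -> H2 at depth 20
  add 14.204.246.0/25 -> H4 at depth 25
  add 0.0.0.0/0 -> H0 at depth 0
  lookup 14.204.246.27: bits 0000111011001100111101100 walk d0:H0→d1:-→d2:-→d3:-→d4:-→d5:-→d6:-→d7:-→d8:-→d9:-→d10:-→d11:-→d12:-→d13:-→d14:-→d15:-→d16:-→d17:-→d18:-→d19:-→d20:-→d21:-→d22:-→d23:-→d24:-→d25:H4 -> H4
  add 82.115.117.48/28 -> H0 at depth 28
  lookup 82.115.112.121: bits 010100100111001101110 walk d0:H0→d1:-→d2:-→d3:-→d4:-→d5:-→d6:-→d7:-→d8:-→d9:-→d10:-→d11:-→d12:-→d13:-→d14:-→d15:-→d16:-→d17:-→d18:-→d19:-→d20:H2→d21:- -> H2
  add 82.115.117.48/28 -> H5 at depth 28
  lookup 14.204.246.21: bits 0000111011001100111101100 walk d0:H0→d1:-→d2:-→d3:-→d4:-→d5:-→d6:-→d7:-→d8:-→d9:-→d10:-→d11:-→d12:-→d13:-→d14:-→d15:-→d16:-→d17:-→d18:-→d19:-→d20:-→d21:-→d22:-→d23:-→d24:-→d25:H4 -> H4
  add 14.0.0.0/8 -> H0 at depth 8
  lookup 251.74.142.195: bits 11111011010010101000111011000011 walk d0:H0→d1:-→d2:-→d3:-→d4:-→d5:-→d6:-→d7:-→d8:-→d9:-→d10:-→d11:-→d12:-→d13:-→d14:-→d15:-→d16:-→d17:-→d18:-→d19:-→d20:-→d21:-→d22:-→d23:-→d24:-→d25:-→d26:-→d27:-→d28:-→d29:-→d30:-→d31:-→d32:H5 -> H5
  add 0.0.0.0/0 -> H2 at depth 0

== LOOKUPS ==
["H5","H5","no-route","H4","H2","H4","H5"]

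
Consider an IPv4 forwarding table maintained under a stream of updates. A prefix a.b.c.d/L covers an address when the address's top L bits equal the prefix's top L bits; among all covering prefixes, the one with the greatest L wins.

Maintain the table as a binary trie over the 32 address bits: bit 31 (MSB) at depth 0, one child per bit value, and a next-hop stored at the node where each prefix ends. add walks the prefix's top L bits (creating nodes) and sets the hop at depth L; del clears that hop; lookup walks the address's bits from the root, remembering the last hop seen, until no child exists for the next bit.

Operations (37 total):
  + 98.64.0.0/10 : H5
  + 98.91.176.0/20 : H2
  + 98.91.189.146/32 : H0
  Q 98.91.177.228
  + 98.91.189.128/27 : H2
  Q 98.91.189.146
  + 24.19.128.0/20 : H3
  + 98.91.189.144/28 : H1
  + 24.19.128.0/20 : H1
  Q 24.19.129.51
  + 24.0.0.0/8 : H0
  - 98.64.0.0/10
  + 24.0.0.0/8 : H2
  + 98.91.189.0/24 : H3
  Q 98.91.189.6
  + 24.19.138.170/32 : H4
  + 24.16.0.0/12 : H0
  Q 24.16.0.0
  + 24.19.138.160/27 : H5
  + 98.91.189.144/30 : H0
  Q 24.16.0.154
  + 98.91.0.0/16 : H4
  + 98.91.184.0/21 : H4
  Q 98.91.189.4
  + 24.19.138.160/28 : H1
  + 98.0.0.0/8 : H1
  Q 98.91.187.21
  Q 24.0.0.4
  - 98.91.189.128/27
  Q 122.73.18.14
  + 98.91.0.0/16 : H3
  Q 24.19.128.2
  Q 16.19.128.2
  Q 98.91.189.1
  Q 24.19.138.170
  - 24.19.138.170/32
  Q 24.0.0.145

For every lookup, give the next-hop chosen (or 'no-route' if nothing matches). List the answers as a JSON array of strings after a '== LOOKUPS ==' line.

Apply in order:
  add 98.64.0.0/10 -> H5 at depth 10
  add 98.91.176.0/20 -> H2 at depth 20
  add 98.91.189.146/32 -> H0 at depth 32
  ? 98.91.177.228  path d0:-→d1:-→d2:-→d3:-→d4:-→d5:-→d6:-→d7:-→d8:-→d9:-→d10:H5→d11:-→d12:-→d13:-→d14:-→d15:-→d16:-→d17:-→d18:-→d19:-→d20:H2  best=H2
  add 98.91.189.128/27 -> H2 at depth 27
  ? 98.91.189.146  path d0:-→d1:-→d2:-→d3:-→d4:-→d5:-→d6:-→d7:-→d8:-→d9:-→d10:H5→d11:-→d12:-→d13:-→d14:-→d15:-→d16:-→d17:-→d18:-→d19:-→d20:H2→d21:-→d22:-→d23:-→d24:-→d25:-→d26:-→d27:H2→d28:-→d29:-→d30:-→d31:-→d32:H0  best=H0
  add 24.19.128.0/20 -> H3 at depth 20
  add 98.91.189.144/28 -> H1 at depth 28
  add 24.19.128.0/20 -> H1 at depth 20
  ? 24.19.129.51  path d0:-→d1:-→d2:-→d3:-→d4:-→d5:-→d6:-→d7:-→d8:-→d9:-→d10:-→d11:-→d12:-→d13:-→d14:-→d15:-→d16:-→d17:-→d18:-→d19:-→d20:H1  best=H1
  add 24.0.0.0/8 -> H0 at depth 8
  del 98.64.0.0/10 (clear depth 10)
  add 24.0.0.0/8 -> H2 at depth 8
  add 98.91.189.0/24 -> H3 at depth 24
  ? 98.91.189.6  path d0:-→d1:-→d2:-→d3:-→d4:-→d5:-→d6:-→d7:-→d8:-→d9:-→d10:-→d11:-→d12:-→d13:-→d14:-→d15:-→d16:-→d17:-→d18:-→d19:-→d20:H2→d21:-→d22:-→d23:-→d24:H3  best=H3
  add 24.19.138.170/32 -> H4 at depth 32
  add 24.16.0.0/12 -> H0 at depth 12
  ? 24.16.0.0  path d0:-→d1:-→d2:-→d3:-→d4:-→d5:-→d6:-→d7:-→d8:H2→d9:-→d10:-→d11:-→d12:H0→d13:-→d14:-  best=H0
  add 24.19.138.160/27 -> H5 at depth 27
  add 98.91.189.144/30 -> H0 at depth 30
  ? 24.16.0.154  path d0:-→d1:-→d2:-→d3:-→d4:-→d5:-→d6:-→d7:-→d8:H2→d9:-→d10:-→d11:-→d12:H0→d13:-→d14:-  best=H0
  add 98.91.0.0/16 -> H4 at depth 16
  add 98.91.184.0/21 -> H4 at depth 21
  ? 98.91.189.4  path d0:-→d1:-→d2:-→d3:-→d4:-→d5:-→d6:-→d7:-→d8:-→d9:-→d10:-→d11:-→d12:-→d13:-→d14:-→d15:-→d16:H4→d17:-→d18:-→d19:-→d20:H2→d21:H4→d22:-→d23:-→d24:H3  best=H3
  add 24.19.138.160/28 -> H1 at depth 28
  add 98.0.0.0/8 -> H1 at depth 8
  ? 98.91.187.21  path d0:-→d1:-→d2:-→d3:-→d4:-→d5:-→d6:-→d7:-→d8:H1→d9:-→d10:-→d11:-→d12:-→d13:-→d14:-→d15:-→d16:H4→d17:-→d18:-→d19:-→d20:H2→d21:H4  best=H4
  ? 24.0.0.4  path d0:-→d1:-→d2:-→d3:-→d4:-→d5:-→d6:-→d7:-→d8:H2→d9:-→d10:-→d11:-  best=H2
  del 98.91.189.128/27 (clear depth 27)
  ? 122.73.18.14  path d0:-→d1:-→d2:-→d3:-  best=no-route
  add 98.91.0.0/16 -> H3 at depth 16
  ? 24.19.128.2  path d0:-→d1:-→d2:-→d3:-→d4:-→d5:-→d6:-→d7:-→d8:H2→d9:-→d10:-→d11:-→d12:H0→d13:-→d14:-→d15:-→d16:-→d17:-→d18:-→d19:-→d20:H1  best=H1
  ? 16.19.128.2  path d0:-→d1:-→d2:-→d3:-→d4:-  best=no-route
  ? 98.91.189.1  path d0:-→d1:-→d2:-→d3:-→d4:-→d5:-→d6:-→d7:-→d8:H1→d9:-→d10:-→d11:-→d12:-→d13:-→d14:-→d15:-→d16:H3→d17:-→d18:-→d19:-→d20:H2→d21:H4→d22:-→d23:-→d24:H3  best=H3
  ? 24.19.138.170  path d0:-→d1:-→d2:-→d3:-→d4:-→d5:-→d6:-→d7:-→d8:H2→d9:-→d10:-→d11:-→d12:H0→d13:-→d14:-→d15:-→d16:-→d17:-→d18:-→d19:-→d20:H1→d21:-→d22:-→d23:-→d24:-→d25:-→d26:-→d27:H5→d28:H1→d29:-→d30:-→d31:-→d32:H4  best=H4
  del 24.19.138.170/32 (clear depth 32)
  ? 24.0.0.145  path d0:-→d1:-→d2:-→d3:-→d4:-→d5:-→d6:-→d7:-→d8:H2→d9:-→d10:-→d11:-  best=H2

== LOOKUPS ==
["H2","H0","H1","H3","H0","H0","H3","H4","H2","no-route","H1","no-route","H3","H4","H2"]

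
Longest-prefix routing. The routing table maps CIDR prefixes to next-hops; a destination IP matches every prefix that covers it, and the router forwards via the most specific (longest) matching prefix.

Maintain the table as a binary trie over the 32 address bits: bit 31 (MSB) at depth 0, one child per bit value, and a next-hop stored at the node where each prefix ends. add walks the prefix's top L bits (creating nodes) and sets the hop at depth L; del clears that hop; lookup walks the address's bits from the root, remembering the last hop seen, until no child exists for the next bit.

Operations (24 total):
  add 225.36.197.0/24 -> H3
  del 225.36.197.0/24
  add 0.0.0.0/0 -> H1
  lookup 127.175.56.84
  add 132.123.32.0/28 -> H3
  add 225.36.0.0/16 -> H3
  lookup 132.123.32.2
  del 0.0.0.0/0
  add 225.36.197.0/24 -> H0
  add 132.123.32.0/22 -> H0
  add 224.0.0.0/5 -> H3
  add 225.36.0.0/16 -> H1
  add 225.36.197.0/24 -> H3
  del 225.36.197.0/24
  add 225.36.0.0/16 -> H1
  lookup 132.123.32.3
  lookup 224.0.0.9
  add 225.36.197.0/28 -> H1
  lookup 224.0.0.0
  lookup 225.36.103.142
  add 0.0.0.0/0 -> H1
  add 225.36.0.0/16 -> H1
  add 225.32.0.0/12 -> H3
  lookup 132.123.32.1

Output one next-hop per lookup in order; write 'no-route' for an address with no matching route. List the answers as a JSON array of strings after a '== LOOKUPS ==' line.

Apply in order:
  add 225.36.197.0/24 -> H3 at depth 24
  - 225.36.197.0/24 clear@24
  add 0.0.0.0/0 -> H1 at depth 0
  ? 127.175.56.84  path d0:H1  best=H1
  add 132.123.32.0/28 -> H3 at depth 28
  add 225.36.0.0/16 -> H3 at depth 16
  ? 132.123.32.2  path d0:H1→d1:-→d2:-→d3:-→d4:-→d5:-→d6:-→d7:-→d8:-→d9:-→d10:-→d11:-→d12:-→d13:-→d14:-→d15:-→d16:-→d17:-→d18:-→d19:-→d20:-→d21:-→d22:-→d23:-→d24:-→d25:-→d26:-→d27:-→d28:H3  best=H3
  - 0.0.0.0/0 clear@0
  add 225.36.197.0/24 -> H0 at depth 24
  add 132.123.32.0/22 -> H0 at depth 22
  add 224.0.0.0/5 -> H3 at depth 5
  add 225.36.0.0/16 -> H1 at depth 16
  add 225.36.197.0/24 -> H3 at depth 24
  - 225.36.197.0/24 clear@24
  add 225.36.0.0/16 -> H1 at depth 16
  ? 132.123.32.3  path d0:-→d1:-→d2:-→d3:-→d4:-→d5:-→d6:-→d7:-→d8:-→d9:-→d10:-→d11:-→d12:-→d13:-→d14:-→d15:-→d16:-→d17:-→d18:-→d19:-→d20:-→d21:-→d22:H0→d23:-→d24:-→d25:-→d26:-→d27:-→d28:H3  best=H3
  ? 224.0.0.9  path d0:-→d1:-→d2:-→d3:-→d4:-→d5:H3→d6:-→d7:-  best=H3
  add 225.36.197.0/28 -> H1 at depth 28
  ? 224.0.0.0  path d0:-→d1:-→d2:-→d3:-→d4:-→d5:H3→d6:-→d7:-  best=H3
  ? 225.36.103.142  path d0:-→d1:-→d2:-→d3:-→d4:-→d5:H3→d6:-→d7:-→d8:-→d9:-→d10:-→d11:-→d12:-→d13:-→d14:-→d15:-→d16:H1  best=H1
  add 0.0.0.0/0 -> H1 at depth 0
  add 225.36.0.0/16 -> H1 at depth 16
  add 225.32.0.0/12 -> H3 at depth 12
  ? 132.123.32.1  path d0:H1→d1:-→d2:-→d3:-→d4:-→d5:-→d6:-→d7:-→d8:-→d9:-→d10:-→d11:-→d12:-→d13:-→d14:-→d15:-→d16:-→d17:-→d18:-→d19:-→d20:-→d21:-→d22:H0→d23:-→d24:-→d25:-→d26:-→d27:-→d28:H3  best=H3

== LOOKUPS ==
["H1","H3","H3","H3","H3","H1","H3"]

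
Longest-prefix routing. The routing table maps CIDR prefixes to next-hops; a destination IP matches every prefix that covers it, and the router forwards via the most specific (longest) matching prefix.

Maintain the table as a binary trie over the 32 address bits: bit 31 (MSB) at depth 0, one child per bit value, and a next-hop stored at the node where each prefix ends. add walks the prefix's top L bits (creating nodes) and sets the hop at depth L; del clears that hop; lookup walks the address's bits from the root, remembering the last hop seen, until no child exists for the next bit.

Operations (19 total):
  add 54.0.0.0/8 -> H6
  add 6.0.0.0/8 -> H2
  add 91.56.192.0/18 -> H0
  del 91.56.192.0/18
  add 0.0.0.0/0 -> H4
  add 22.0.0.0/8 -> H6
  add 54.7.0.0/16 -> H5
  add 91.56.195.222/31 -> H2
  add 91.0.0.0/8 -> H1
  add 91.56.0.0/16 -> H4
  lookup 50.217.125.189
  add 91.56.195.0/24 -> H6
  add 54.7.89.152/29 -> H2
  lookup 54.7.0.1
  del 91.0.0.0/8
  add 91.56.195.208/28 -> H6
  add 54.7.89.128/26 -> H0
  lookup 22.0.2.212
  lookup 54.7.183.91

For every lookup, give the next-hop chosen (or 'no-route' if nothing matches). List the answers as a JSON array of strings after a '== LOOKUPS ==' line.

Trace:
  add 54.0.0.0/8 -> H6 at depth 8
  add 6.0.0.0/8 -> H2 at depth 8
  add 91.56.192.0/18 -> H0 at depth 18
  - 91.56.192.0/18 clear@18
  add 0.0.0.0/0 -> H4 at depth 0
  add 22.0.0.0/8 -> H6 at depth 8
  add 54.7.0.0/16 -> H5 at depth 16
  add 91.56.195.222/31 -> H2 at depth 31
  add 91.0.0.0/8 -> H1 at depth 8
  add 91.56.0.0/16 -> H4 at depth 16
  Q 50.217.125.189: descend 00110 ; hops seen [H4] ; pick H4
  add 91.56.195.0/24 -> H6 at depth 24
  add 54.7.89.152/29 -> H2 at depth 29
  Q 54.7.0.1: descend 00110110000001110 ; hops seen [H4,H6,H5] ; pick H5
  - 91.0.0.0/8 clear@8
  add 91.56.195.208/28 -> H6 at depth 28
  add 54.7.89.128/26 -> H0 at depth 26
  Q 22.0.2.212: descend 00010110 ; hops seen [H4,H6] ; pick H6
  Q 54.7.183.91: descend 0011011000000111 ; hops seen [H4,H6,H5] ; pick H5

== LOOKUPS ==
["H4","H5","H6","H5"]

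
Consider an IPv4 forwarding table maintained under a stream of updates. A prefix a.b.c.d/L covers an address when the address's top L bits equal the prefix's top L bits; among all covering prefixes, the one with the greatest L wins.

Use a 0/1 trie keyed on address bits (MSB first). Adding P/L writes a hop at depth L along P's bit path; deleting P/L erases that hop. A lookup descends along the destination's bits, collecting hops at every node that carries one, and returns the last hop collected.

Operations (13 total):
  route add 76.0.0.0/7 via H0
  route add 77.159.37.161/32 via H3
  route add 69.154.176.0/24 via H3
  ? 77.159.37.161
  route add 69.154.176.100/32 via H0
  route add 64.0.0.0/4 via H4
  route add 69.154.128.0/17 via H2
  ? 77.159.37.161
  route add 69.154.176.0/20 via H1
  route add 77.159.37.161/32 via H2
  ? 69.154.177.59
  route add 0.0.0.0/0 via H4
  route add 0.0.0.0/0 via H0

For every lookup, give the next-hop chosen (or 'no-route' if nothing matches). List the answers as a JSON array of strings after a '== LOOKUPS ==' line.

Apply in order:
  add 76.0.0.0/7 -> H0 at depth 7
  add 77.159.37.161/32 -> H3 at depth 32
  add 69.154.176.0/24 -> H3 at depth 24
  lookup 77.159.37.161: bits 01001101100111110010010110100001 walk d0:-→d1:-→d2:-→d3:-→d4:-→d5:-→d6:-→d7:H0→d8:-→d9:-→d10:-→d11:-→d12:-→d13:-→d14:-→d15:-→d16:-→d17:-→d18:-→d19:-→d20:-→d21:-→d22:-→d23:-→d24:-→d25:-→d26:-→d27:-→d28:-→d29:-→d30:-→d31:-→d32:H3 -> H3
  add 69.154.176.100/32 -> H0 at depth 32
  add 64.0.0.0/4 -> H4 at depth 4
  add 69.154.128.0/17 -> H2 at depth 17
  lookup 77.159.37.161: bits 01001101100111110010010110100001 walk d0:-→d1:-→d2:-→d3:-→d4:H4→d5:-→d6:-→d7:H0→d8:-→d9:-→d10:-→d11:-→d12:-→d13:-→d14:-→d15:-→d16:-→d17:-→d18:-→d19:-→d20:-→d21:-→d22:-→d23:-→d24:-→d25:-→d26:-→d27:-→d28:-→d29:-→d30:-→d31:-→d32:H3 -> H3
  add 69.154.176.0/20 -> H1 at depth 20
  add 77.159.37.161/32 -> H2 at depth 32
  lookup 69.154.177.59: bits 01000101100110101011000 walk d0:-→d1:-→d2:-→d3:-→d4:H4→d5:-→d6:-→d7:-→d8:-→d9:-→d10:-→d11:-→d12:-→d13:-→d14:-→d15:-→d16:-→d17:H2→d18:-→d19:-→d20:H1→d21:-→d22:-→d23:- -> H1
  add 0.0.0.0/0 -> H4 at depth 0
  add 0.0.0.0/0 -> H0 at depth 0

== LOOKUPS ==
["H3","H3","H1"]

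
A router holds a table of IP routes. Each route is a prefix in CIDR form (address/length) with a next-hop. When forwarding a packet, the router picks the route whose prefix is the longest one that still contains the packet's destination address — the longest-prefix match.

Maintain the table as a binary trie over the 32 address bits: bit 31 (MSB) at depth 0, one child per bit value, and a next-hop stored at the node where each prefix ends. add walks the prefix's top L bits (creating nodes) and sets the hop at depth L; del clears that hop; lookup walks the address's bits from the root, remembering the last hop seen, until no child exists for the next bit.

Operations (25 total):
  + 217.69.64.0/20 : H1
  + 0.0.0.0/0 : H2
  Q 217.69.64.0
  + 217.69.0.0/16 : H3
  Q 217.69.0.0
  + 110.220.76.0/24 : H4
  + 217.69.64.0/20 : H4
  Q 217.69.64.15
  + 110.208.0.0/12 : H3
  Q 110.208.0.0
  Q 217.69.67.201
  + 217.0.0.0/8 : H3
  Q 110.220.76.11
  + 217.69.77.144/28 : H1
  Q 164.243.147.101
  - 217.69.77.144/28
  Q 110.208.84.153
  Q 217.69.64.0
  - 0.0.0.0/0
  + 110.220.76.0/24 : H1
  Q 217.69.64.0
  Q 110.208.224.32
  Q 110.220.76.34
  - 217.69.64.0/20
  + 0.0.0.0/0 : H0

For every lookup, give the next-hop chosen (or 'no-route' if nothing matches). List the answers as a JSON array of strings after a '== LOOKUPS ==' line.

Apply in order:
  add 217.69.64.0/20 -> H1 at depth 20
  add 0.0.0.0/0 -> H2 at depth 0
  Q 217.69.64.0: descend 11011001010001010100 ; hops seen [H2,H1] ; pick H1
  add 217.69.0.0/16 -> H3 at depth 16
  Q 217.69.0.0: descend 11011001010001010 ; hops seen [H2,H3] ; pick H3
  add 110.220.76.0/24 -> H4 at depth 24
  add 217.69.64.0/20 -> H4 at depth 20
  Q 217.69.64.15: descend 11011001010001010100 ; hops seen [H2,H3,H4] ; pick H4
  add 110.208.0.0/12 -> H3 at depth 12
  Q 110.208.0.0: descend 011011101101 ; hops seen [H2,H3] ; pick H3
  Q 217.69.67.201: descend 11011001010001010100 ; hops seen [H2,H3,H4] ; pick H4
  add 217.0.0.0/8 -> H3 at depth 8
  Q 110.220.76.11: descend 011011101101110001001100 ; hops seen [H2,H3,H4] ; pick H4
  add 217.69.77.144/28 -> H1 at depth 28
  Q 164.243.147.101: descend 1 ; hops seen [H2] ; pick H2
  del 217.69.77.144/28 (clear depth 28)
  Q 110.208.84.153: descend 011011101101 ; hops seen [H2,H3] ; pick H3
  Q 217.69.64.0: descend 11011001010001010100 ; hops seen [H2,H3,H3,H4] ; pick H4
  del 0.0.0.0/0 (clear depth 0)
  add 110.220.76.0/24 -> H1 at depth 24
  Q 217.69.64.0: descend 11011001010001010100 ; hops seen [H3,H3,H4] ; pick H4
  Q 110.208.224.32: descend 011011101101 ; hops seen [H3] ; pick H3
  Q 110.220.76.34: descend 011011101101110001001100 ; hops seen [H3,H1] ; pick H1
  del 217.69.64.0/20 (clear depth 20)
  add 0.0.0.0/0 -> H0 at depth 0

== LOOKUPS ==
["H1","H3","H4","H3","H4","H4","H2","H3","H4","H4","H3","H1"]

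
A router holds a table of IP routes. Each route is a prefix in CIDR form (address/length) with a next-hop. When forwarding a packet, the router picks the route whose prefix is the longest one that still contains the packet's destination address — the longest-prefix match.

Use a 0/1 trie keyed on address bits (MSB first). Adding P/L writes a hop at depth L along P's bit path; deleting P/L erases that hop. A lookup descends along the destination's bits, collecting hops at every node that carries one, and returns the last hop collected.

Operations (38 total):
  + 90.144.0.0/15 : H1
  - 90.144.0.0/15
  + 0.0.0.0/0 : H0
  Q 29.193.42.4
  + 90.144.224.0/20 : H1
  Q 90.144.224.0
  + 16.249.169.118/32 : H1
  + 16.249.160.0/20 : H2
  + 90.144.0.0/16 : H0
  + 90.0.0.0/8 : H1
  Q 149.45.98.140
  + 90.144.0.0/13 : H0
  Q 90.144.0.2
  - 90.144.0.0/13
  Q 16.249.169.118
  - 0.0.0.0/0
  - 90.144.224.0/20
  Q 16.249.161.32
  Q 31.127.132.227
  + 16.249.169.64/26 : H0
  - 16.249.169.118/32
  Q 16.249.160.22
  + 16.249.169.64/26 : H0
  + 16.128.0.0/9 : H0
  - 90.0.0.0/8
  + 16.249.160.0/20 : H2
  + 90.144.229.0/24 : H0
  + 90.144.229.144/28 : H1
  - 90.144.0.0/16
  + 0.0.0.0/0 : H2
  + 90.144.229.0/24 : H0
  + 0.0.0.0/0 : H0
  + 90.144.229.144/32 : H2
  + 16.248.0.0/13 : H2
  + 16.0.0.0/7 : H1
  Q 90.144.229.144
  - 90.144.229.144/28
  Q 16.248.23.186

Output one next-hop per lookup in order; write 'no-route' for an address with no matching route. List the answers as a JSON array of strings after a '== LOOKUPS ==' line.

Apply in order:
  + 90.144.0.0/15 (H1) depth=15
  del 90.144.0.0/15 (clear depth 15)
  + 0.0.0.0/0 (H0) depth=0
  ? 29.193.42.4  path d0:H0→d1:-  best=H0
  + 90.144.224.0/20 (H1) depth=20
  ? 90.144.224.0  path d0:H0→d1:-→d2:-→d3:-→d4:-→d5:-→d6:-→d7:-→d8:-→d9:-→d10:-→d11:-→d12:-→d13:-→d14:-→d15:-→d16:-→d17:-→d18:-→d19:-→d20:H1  best=H1
  + 16.249.169.118/32 (H1) depth=32
  + 16.249.160.0/20 (H2) depth=20
  + 90.144.0.0/16 (H0) depth=16
  + 90.0.0.0/8 (H1) depth=8
  ? 149.45.98.140  path d0:H0  best=H0
  + 90.144.0.0/13 (H0) depth=13
  ? 90.144.0.2  path d0:H0→d1:-→d2:-→d3:-→d4:-→d5:-→d6:-→d7:-→d8:H1→d9:-→d10:-→d11:-→d12:-→d13:H0→d14:-→d15:-→d16:H0  best=H0
  del 90.144.0.0/13 (clear depth 13)
  ? 16.249.169.118  path d0:H0→d1:-→d2:-→d3:-→d4:-→d5:-→d6:-→d7:-→d8:-→d9:-→d10:-→d11:-→d12:-→d13:-→d14:-→d15:-→d16:-→d17:-→d18:-→d19:-→d20:H2→d21:-→d22:-→d23:-→d24:-→d25:-→d26:-→d27:-→d28:-→d29:-→d30:-→d31:-→d32:H1  best=H1
  del 0.0.0.0/0 (clear depth 0)
  del 90.144.224.0/20 (clear depth 20)
  ? 16.249.161.32  path d0:-→d1:-→d2:-→d3:-→d4:-→d5:-→d6:-→d7:-→d8:-→d9:-→d10:-→d11:-→d12:-→d13:-→d14:-→d15:-→d16:-→d17:-→d18:-→d19:-→d20:H2  best=H2
  ? 31.127.132.227  path d0:-→d1:-→d2:-→d3:-→d4:-  best=no-route
  + 16.249.169.64/26 (H0) depth=26
  del 16.249.169.118/32 (clear depth 32)
  ? 16.249.160.22  path d0:-→d1:-→d2:-→d3:-→d4:-→d5:-→d6:-→d7:-→d8:-→d9:-→d10:-→d11:-→d12:-→d13:-→d14:-→d15:-→d16:-→d17:-→d18:-→d19:-→d20:H2  best=H2
  + 16.249.169.64/26 (H0) depth=26
  + 16.128.0.0/9 (H0) depth=9
  del 90.0.0.0/8 (clear depth 8)
  + 16.249.160.0/20 (H2) depth=20
  + 90.144.229.0/24 (H0) depth=24
  + 90.144.229.144/28 (H1) depth=28
  del 90.144.0.0/16 (clear depth 16)
  + 0.0.0.0/0 (H2) depth=0
  + 90.144.229.0/24 (H0) depth=24
  + 0.0.0.0/0 (H0) depth=0
  + 90.144.229.144/32 (H2) depth=32
  + 16.248.0.0/13 (H2) depth=13
  + 16.0.0.0/7 (H1) depth=7
  ? 90.144.229.144  path d0:H0→d1:-→d2:-→d3:-→d4:-→d5:-→d6:-→d7:-→d8:-→d9:-→d10:-→d11:-→d12:-→d13:-→d14:-→d15:-→d16:-→d17:-→d18:-→d19:-→d20:-→d21:-→d22:-→d23:-→d24:H0→d25:-→d26:-→d27:-→d28:H1→d29:-→d30:-→d31:-→d32:H2  best=H2
  del 90.144.229.144/28 (clear depth 28)
  ? 16.248.23.186  path d0:H0→d1:-→d2:-→d3:-→d4:-→d5:-→d6:-→d7:H1→d8:-→d9:H0→d10:-→d11:-→d12:-→d13:H2→d14:-→d15:-  best=H2

== LOOKUPS ==
["H0","H1","H0","H0","H1","H2","no-route","H2","H2","H2"]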